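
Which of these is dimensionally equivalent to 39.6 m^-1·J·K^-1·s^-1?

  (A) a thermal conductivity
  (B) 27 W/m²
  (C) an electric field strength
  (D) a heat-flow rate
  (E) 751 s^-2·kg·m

(A)

Reference: J·s⁻¹·m⁻¹·K⁻¹ = N·m·s⁻¹·m⁻¹·K⁻¹ = kg·m·s⁻³·K⁻¹.
Each option:
  (A) [thermal conductivity] = kg·m·s⁻³·K⁻¹  ← same
  (B) W·m⁻² = J·s⁻¹·m⁻² = kg·s⁻³
  (C) [electric field strength] = kg·m·s⁻³·A⁻¹
  (D) [heat-flow rate] = kg·m²·s⁻³
  (E) kg·m·s⁻²
Only (A) matches kg·m·s⁻³·K⁻¹.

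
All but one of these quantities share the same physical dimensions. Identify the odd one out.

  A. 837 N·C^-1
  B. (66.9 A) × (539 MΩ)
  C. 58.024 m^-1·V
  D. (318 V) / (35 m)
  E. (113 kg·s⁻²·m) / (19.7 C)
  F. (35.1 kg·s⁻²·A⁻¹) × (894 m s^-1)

Work out the base dimensions of each:
  A. N·C⁻¹ = kg·m·s⁻²·(s·A)⁻¹ = kg·m·s⁻³·A⁻¹
  B. [A] · [kg·m²·s⁻³·A⁻²] = kg·m²·s⁻³·A⁻¹
  C. V·m⁻¹ = J·C⁻¹·m⁻¹ = kg·m·s⁻³·A⁻¹
  D. [kg·m²·s⁻³·A⁻¹] / [m] = kg·m·s⁻³·A⁻¹
  E. [kg·m·s⁻²] / [s·A] = kg·m·s⁻³·A⁻¹
  F. [kg·s⁻²·A⁻¹] · [m·s⁻¹] = kg·m·s⁻³·A⁻¹
All reduce to kg·m·s⁻³·A⁻¹ except B., which is kg·m²·s⁻³·A⁻¹.

B.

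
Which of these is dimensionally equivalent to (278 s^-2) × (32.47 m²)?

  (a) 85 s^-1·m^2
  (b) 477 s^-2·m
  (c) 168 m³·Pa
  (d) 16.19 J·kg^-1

(d)

Reference: [s⁻²] · [m²] = m²·s⁻².
Each option:
  (a) m²·s⁻¹
  (b) m·s⁻²
  (c) Pa·m³ = N·m⁻²·m³ = kg·m²·s⁻²
  (d) J·kg⁻¹ = N·m·kg⁻¹ = m²·s⁻²  ← same
Only (d) matches m²·s⁻².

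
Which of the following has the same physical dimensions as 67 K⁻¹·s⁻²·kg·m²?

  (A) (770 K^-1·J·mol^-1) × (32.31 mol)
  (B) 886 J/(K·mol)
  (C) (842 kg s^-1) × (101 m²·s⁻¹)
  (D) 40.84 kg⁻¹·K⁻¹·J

Reference: kg·m²·s⁻²·K⁻¹.
Each option:
  (A) [kg·m²·s⁻²·K⁻¹·mol⁻¹] · [mol] = kg·m²·s⁻²·K⁻¹  ← same
  (B) J·mol⁻¹·K⁻¹ = N·m·mol⁻¹·K⁻¹ = kg·m²·s⁻²·K⁻¹·mol⁻¹
  (C) [kg·s⁻¹] · [m²·s⁻¹] = kg·m²·s⁻²
  (D) J·kg⁻¹·K⁻¹ = N·m·kg⁻¹·K⁻¹ = m²·s⁻²·K⁻¹
Only (A) matches kg·m²·s⁻²·K⁻¹.

(A)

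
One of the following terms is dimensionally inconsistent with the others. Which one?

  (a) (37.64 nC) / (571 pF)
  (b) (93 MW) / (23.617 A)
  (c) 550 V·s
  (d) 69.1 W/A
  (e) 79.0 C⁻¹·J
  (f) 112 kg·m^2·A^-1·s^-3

In SI base units:
  (a) [s·A] / [kg⁻¹·m⁻²·s⁴·A²] = kg·m²·s⁻³·A⁻¹
  (b) [kg·m²·s⁻³] / [A] = kg·m²·s⁻³·A⁻¹
  (c) V·s = J·C⁻¹·s = kg·m²·s⁻²·A⁻¹
  (d) W·A⁻¹ = J·s⁻¹·A⁻¹ = kg·m²·s⁻³·A⁻¹
  (e) J·C⁻¹ = N·m·(s·A)⁻¹ = kg·m²·s⁻³·A⁻¹
  (f) kg·m²·s⁻³·A⁻¹
All reduce to kg·m²·s⁻³·A⁻¹ except (c), which is kg·m²·s⁻²·A⁻¹.

(c)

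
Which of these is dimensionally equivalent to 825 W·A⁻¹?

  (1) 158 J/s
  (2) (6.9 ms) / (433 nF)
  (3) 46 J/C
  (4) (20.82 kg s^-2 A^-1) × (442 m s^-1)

Reference: W·A⁻¹ = J·s⁻¹·A⁻¹ = kg·m²·s⁻³·A⁻¹.
Each option:
  (1) J·s⁻¹ = N·m·s⁻¹ = kg·m²·s⁻³
  (2) [s] / [kg⁻¹·m⁻²·s⁴·A²] = kg·m²·s⁻³·A⁻²
  (3) J·C⁻¹ = N·m·(s·A)⁻¹ = kg·m²·s⁻³·A⁻¹  ← same
  (4) [kg·s⁻²·A⁻¹] · [m·s⁻¹] = kg·m·s⁻³·A⁻¹
Only (3) matches kg·m²·s⁻³·A⁻¹.

(3)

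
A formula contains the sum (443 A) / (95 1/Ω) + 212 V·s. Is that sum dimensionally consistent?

No

In SI base units:
  (443 A) / (95 1/Ω):  [A] / [kg⁻¹·m⁻²·s³·A²] = kg·m²·s⁻³·A⁻¹
  212 V·s:  V·s = J·C⁻¹·s = kg·m²·s⁻²·A⁻¹
kg·m²·s⁻³·A⁻¹ ≠ kg·m²·s⁻²·A⁻¹, so they cannot be added.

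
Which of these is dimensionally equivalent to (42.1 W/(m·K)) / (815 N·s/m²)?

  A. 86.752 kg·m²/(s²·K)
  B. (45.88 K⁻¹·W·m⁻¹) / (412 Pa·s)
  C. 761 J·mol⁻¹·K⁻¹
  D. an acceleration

Reference: [kg·m·s⁻³·K⁻¹] / [kg·m⁻¹·s⁻¹] = m²·s⁻²·K⁻¹.
Each option:
  A. kg·m²·s⁻²·K⁻¹
  B. [kg·m·s⁻³·K⁻¹] / [kg·m⁻¹·s⁻¹] = m²·s⁻²·K⁻¹  ← same
  C. J·mol⁻¹·K⁻¹ = N·m·mol⁻¹·K⁻¹ = kg·m²·s⁻²·K⁻¹·mol⁻¹
  D. [acceleration] = m·s⁻²
Only B. matches m²·s⁻²·K⁻¹.

B.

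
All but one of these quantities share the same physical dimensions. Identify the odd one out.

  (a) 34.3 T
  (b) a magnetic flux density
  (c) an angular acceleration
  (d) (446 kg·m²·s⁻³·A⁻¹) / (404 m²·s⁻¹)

In SI base units:
  (a) T = Wb·m⁻² = kg·s⁻²·A⁻¹
  (b) [magnetic flux density] = kg·s⁻²·A⁻¹
  (c) [angular acceleration] = s⁻²
  (d) [kg·m²·s⁻³·A⁻¹] / [m²·s⁻¹] = kg·s⁻²·A⁻¹
All reduce to kg·s⁻²·A⁻¹ except (c), which is s⁻².

(c)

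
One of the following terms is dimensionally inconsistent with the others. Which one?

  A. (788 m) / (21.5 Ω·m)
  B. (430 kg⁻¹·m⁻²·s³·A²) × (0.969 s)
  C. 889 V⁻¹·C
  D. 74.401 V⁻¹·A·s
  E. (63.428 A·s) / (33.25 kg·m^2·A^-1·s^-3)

A.

Dimensions:
  A. [m] / [kg·m³·s⁻³·A⁻²] = kg⁻¹·m⁻²·s³·A²
  B. [kg⁻¹·m⁻²·s³·A²] · [s] = kg⁻¹·m⁻²·s⁴·A²
  C. C·V⁻¹ = s·A·(J·C⁻¹)⁻¹ = kg⁻¹·m⁻²·s⁴·A²
  D. A·s·V⁻¹ = A·s·(J·C⁻¹)⁻¹ = kg⁻¹·m⁻²·s⁴·A²
  E. [s·A] / [kg·m²·s⁻³·A⁻¹] = kg⁻¹·m⁻²·s⁴·A²
All reduce to kg⁻¹·m⁻²·s⁴·A² except A., which is kg⁻¹·m⁻²·s³·A².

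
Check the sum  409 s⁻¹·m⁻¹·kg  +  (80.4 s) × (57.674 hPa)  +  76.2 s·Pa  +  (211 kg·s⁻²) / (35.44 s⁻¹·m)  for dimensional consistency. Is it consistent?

Work out the base dimensions of each:
  409 s⁻¹·m⁻¹·kg:  kg·m⁻¹·s⁻¹
  (80.4 s) × (57.674 hPa):  [s] · [kg·m⁻¹·s⁻²] = kg·m⁻¹·s⁻¹
  76.2 s·Pa:  Pa·s = N·m⁻²·s = kg·m⁻¹·s⁻¹
  (211 kg·s⁻²) / (35.44 s⁻¹·m):  [kg·s⁻²] / [m·s⁻¹] = kg·m⁻¹·s⁻¹
Every term reduces to kg·m⁻¹·s⁻¹.

Yes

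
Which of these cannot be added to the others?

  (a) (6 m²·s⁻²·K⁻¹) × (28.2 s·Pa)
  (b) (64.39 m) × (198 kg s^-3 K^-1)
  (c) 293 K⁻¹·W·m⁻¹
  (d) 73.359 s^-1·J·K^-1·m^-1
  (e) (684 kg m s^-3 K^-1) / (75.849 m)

Work out the base dimensions of each:
  (a) [m²·s⁻²·K⁻¹] · [kg·m⁻¹·s⁻¹] = kg·m·s⁻³·K⁻¹
  (b) [m] · [kg·s⁻³·K⁻¹] = kg·m·s⁻³·K⁻¹
  (c) W·m⁻¹·K⁻¹ = J·s⁻¹·m⁻¹·K⁻¹ = kg·m·s⁻³·K⁻¹
  (d) J·s⁻¹·m⁻¹·K⁻¹ = N·m·s⁻¹·m⁻¹·K⁻¹ = kg·m·s⁻³·K⁻¹
  (e) [kg·m·s⁻³·K⁻¹] / [m] = kg·s⁻³·K⁻¹
All reduce to kg·m·s⁻³·K⁻¹ except (e), which is kg·s⁻³·K⁻¹.

(e)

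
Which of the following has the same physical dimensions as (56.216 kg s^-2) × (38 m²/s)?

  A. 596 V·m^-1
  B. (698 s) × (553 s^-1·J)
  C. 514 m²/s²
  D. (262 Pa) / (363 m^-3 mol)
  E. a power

E.

Reference: [kg·s⁻²] · [m²·s⁻¹] = kg·m²·s⁻³.
Each option:
  A. V·m⁻¹ = J·C⁻¹·m⁻¹ = kg·m·s⁻³·A⁻¹
  B. [s] · [kg·m²·s⁻³] = kg·m²·s⁻²
  C. m²·s⁻²
  D. [kg·m⁻¹·s⁻²] / [m⁻³·mol] = kg·m²·s⁻²·mol⁻¹
  E. [power] = kg·m²·s⁻³  ← same
Only E. matches kg·m²·s⁻³.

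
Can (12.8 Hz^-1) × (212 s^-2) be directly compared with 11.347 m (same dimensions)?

No

In SI base units:
  (12.8 Hz^-1) × (212 s^-2):  [s] · [s⁻²] = s⁻¹
  11.347 m:  m
s⁻¹ ≠ m, so they cannot be added.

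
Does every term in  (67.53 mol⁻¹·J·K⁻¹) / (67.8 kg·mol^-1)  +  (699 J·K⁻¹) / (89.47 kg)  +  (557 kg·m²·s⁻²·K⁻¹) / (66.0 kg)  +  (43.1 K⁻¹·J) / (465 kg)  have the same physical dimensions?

Yes

Work out the base dimensions of each:
  (67.53 mol⁻¹·J·K⁻¹) / (67.8 kg·mol^-1):  [kg·m²·s⁻²·K⁻¹·mol⁻¹] / [kg·mol⁻¹] = m²·s⁻²·K⁻¹
  (699 J·K⁻¹) / (89.47 kg):  [kg·m²·s⁻²·K⁻¹] / [kg] = m²·s⁻²·K⁻¹
  (557 kg·m²·s⁻²·K⁻¹) / (66.0 kg):  [kg·m²·s⁻²·K⁻¹] / [kg] = m²·s⁻²·K⁻¹
  (43.1 K⁻¹·J) / (465 kg):  [kg·m²·s⁻²·K⁻¹] / [kg] = m²·s⁻²·K⁻¹
Every term reduces to m²·s⁻²·K⁻¹.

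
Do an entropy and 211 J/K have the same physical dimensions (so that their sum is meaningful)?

Yes

In SI base units:
  an entropy:  [entropy] = kg·m²·s⁻²·K⁻¹
  211 J/K:  J·K⁻¹ = N·m·K⁻¹ = kg·m²·s⁻²·K⁻¹
Both are kg·m²·s⁻²·K⁻¹, so they have the same dimensions and can be added.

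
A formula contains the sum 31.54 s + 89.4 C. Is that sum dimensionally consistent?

No

Expand each in SI base units:
  31.54 s:  s
  89.4 C:  C = s·A
s ≠ s·A, so they cannot be added.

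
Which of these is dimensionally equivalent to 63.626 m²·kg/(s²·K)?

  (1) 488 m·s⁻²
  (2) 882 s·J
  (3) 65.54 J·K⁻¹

(3)

Reference: kg·m²·s⁻²·K⁻¹.
Each option:
  (1) m·s⁻²
  (2) J·s = N·m·s = kg·m²·s⁻¹
  (3) J·K⁻¹ = N·m·K⁻¹ = kg·m²·s⁻²·K⁻¹  ← same
Only (3) matches kg·m²·s⁻²·K⁻¹.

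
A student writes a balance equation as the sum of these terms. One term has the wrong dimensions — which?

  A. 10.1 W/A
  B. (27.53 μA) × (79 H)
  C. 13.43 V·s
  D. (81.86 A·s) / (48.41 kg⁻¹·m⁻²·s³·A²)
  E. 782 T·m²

Reduce each to base SI dimensions:
  A. W·A⁻¹ = J·s⁻¹·A⁻¹ = kg·m²·s⁻³·A⁻¹
  B. [A] · [kg·m²·s⁻²·A⁻²] = kg·m²·s⁻²·A⁻¹
  C. V·s = J·C⁻¹·s = kg·m²·s⁻²·A⁻¹
  D. [s·A] / [kg⁻¹·m⁻²·s³·A²] = kg·m²·s⁻²·A⁻¹
  E. T·m² = Wb·m⁻²·m² = kg·m²·s⁻²·A⁻¹
All reduce to kg·m²·s⁻²·A⁻¹ except A., which is kg·m²·s⁻³·A⁻¹.

A.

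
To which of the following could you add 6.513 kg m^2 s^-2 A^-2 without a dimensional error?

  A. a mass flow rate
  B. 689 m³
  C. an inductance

Reference: kg·m²·s⁻²·A⁻².
Each option:
  A. [mass flow rate] = kg·s⁻¹
  B. m³
  C. [inductance] = kg·m²·s⁻²·A⁻²  ← same
Only C. matches kg·m²·s⁻²·A⁻².

C.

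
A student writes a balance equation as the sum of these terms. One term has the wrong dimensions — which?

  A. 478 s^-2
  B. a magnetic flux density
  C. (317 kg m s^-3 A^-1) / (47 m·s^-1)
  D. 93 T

A.

Work out the base dimensions of each:
  A. s⁻²
  B. [magnetic flux density] = kg·s⁻²·A⁻¹
  C. [kg·m·s⁻³·A⁻¹] / [m·s⁻¹] = kg·s⁻²·A⁻¹
  D. T = Wb·m⁻² = kg·s⁻²·A⁻¹
All reduce to kg·s⁻²·A⁻¹ except A., which is s⁻².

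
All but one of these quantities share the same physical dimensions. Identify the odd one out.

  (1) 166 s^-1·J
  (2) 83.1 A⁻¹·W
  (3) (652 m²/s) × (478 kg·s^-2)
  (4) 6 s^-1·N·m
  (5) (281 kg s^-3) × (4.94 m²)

(2)

Reduce each to base SI dimensions:
  (1) J·s⁻¹ = N·m·s⁻¹ = kg·m²·s⁻³
  (2) W·A⁻¹ = J·s⁻¹·A⁻¹ = kg·m²·s⁻³·A⁻¹
  (3) [m²·s⁻¹] · [kg·s⁻²] = kg·m²·s⁻³
  (4) N·m·s⁻¹ = kg·m·s⁻²·m·s⁻¹ = kg·m²·s⁻³
  (5) [kg·s⁻³] · [m²] = kg·m²·s⁻³
All reduce to kg·m²·s⁻³ except (2), which is kg·m²·s⁻³·A⁻¹.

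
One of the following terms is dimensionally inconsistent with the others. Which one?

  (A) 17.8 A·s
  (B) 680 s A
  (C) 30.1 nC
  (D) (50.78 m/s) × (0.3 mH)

Reduce each to base SI dimensions:
  (A) A·s = s·A
  (B) s·A
  (C) C = s·A
  (D) [m·s⁻¹] · [kg·m²·s⁻²·A⁻²] = kg·m³·s⁻³·A⁻²
All reduce to s·A except (D), which is kg·m³·s⁻³·A⁻².

(D)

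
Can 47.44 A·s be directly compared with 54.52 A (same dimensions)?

Dimensions:
  47.44 A·s:  A·s = s·A
  54.52 A:  A
s·A ≠ A, so they cannot be added.

No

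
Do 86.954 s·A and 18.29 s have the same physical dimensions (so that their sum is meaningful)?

No

Expand each in SI base units:
  86.954 s·A:  A·s = s·A
  18.29 s:  s
s·A ≠ s, so they cannot be added.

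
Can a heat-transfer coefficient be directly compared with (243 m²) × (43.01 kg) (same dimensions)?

Expand each in SI base units:
  a heat-transfer coefficient:  [heat-transfer coefficient] = kg·s⁻³·K⁻¹
  (243 m²) × (43.01 kg):  [m²] · [kg] = kg·m²
kg·s⁻³·K⁻¹ ≠ kg·m², so they cannot be added.

No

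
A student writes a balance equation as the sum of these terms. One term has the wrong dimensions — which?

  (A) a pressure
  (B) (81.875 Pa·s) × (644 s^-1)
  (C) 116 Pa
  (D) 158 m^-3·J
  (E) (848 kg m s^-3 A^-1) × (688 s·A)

In SI base units:
  (A) [pressure] = kg·m⁻¹·s⁻²
  (B) [kg·m⁻¹·s⁻¹] · [s⁻¹] = kg·m⁻¹·s⁻²
  (C) Pa = N·m⁻² = kg·m⁻¹·s⁻²
  (D) J·m⁻³ = N·m·m⁻³ = kg·m⁻¹·s⁻²
  (E) [kg·m·s⁻³·A⁻¹] · [s·A] = kg·m·s⁻²
All reduce to kg·m⁻¹·s⁻² except (E), which is kg·m·s⁻².

(E)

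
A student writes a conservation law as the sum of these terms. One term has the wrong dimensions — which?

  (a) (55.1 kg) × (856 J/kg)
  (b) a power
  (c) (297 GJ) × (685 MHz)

(a)

Dimensions:
  (a) [kg] · [m²·s⁻²] = kg·m²·s⁻²
  (b) [power] = kg·m²·s⁻³
  (c) [kg·m²·s⁻²] · [s⁻¹] = kg·m²·s⁻³
All reduce to kg·m²·s⁻³ except (a), which is kg·m²·s⁻².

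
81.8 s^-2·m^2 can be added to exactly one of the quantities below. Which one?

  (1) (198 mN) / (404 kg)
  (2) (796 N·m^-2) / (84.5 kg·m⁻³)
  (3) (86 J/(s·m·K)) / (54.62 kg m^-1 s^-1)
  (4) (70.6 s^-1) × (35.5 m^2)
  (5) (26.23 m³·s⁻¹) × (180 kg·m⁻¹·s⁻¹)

(2)

Reference: m²·s⁻².
Each option:
  (1) [kg·m·s⁻²] / [kg] = m·s⁻²
  (2) [kg·m⁻¹·s⁻²] / [kg·m⁻³] = m²·s⁻²  ← same
  (3) [kg·m·s⁻³·K⁻¹] / [kg·m⁻¹·s⁻¹] = m²·s⁻²·K⁻¹
  (4) [s⁻¹] · [m²] = m²·s⁻¹
  (5) [m³·s⁻¹] · [kg·m⁻¹·s⁻¹] = kg·m²·s⁻²
Only (2) matches m²·s⁻².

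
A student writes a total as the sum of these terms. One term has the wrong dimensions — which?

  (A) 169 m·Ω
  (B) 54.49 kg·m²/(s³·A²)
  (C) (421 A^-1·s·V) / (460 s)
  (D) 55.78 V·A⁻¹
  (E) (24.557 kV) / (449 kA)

(A)

Expand each in SI base units:
  (A) Ω·m = V·A⁻¹·m = kg·m³·s⁻³·A⁻²
  (B) kg·m²·s⁻³·A⁻²
  (C) [kg·m²·s⁻²·A⁻²] / [s] = kg·m²·s⁻³·A⁻²
  (D) V·A⁻¹ = J·C⁻¹·A⁻¹ = kg·m²·s⁻³·A⁻²
  (E) [kg·m²·s⁻³·A⁻¹] / [A] = kg·m²·s⁻³·A⁻²
All reduce to kg·m²·s⁻³·A⁻² except (A), which is kg·m³·s⁻³·A⁻².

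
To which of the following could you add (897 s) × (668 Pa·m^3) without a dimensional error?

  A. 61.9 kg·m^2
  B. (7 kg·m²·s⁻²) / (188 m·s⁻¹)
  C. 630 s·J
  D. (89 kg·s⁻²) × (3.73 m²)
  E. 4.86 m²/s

C.

Reference: [s] · [kg·m²·s⁻²] = kg·m²·s⁻¹.
Each option:
  A. kg·m²
  B. [kg·m²·s⁻²] / [m·s⁻¹] = kg·m·s⁻¹
  C. J·s = N·m·s = kg·m²·s⁻¹  ← same
  D. [kg·s⁻²] · [m²] = kg·m²·s⁻²
  E. m²·s⁻¹
Only C. matches kg·m²·s⁻¹.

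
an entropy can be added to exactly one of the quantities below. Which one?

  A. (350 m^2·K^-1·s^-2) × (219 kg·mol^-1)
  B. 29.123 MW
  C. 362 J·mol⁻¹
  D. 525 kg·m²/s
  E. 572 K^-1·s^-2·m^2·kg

Reference: [entropy] = kg·m²·s⁻²·K⁻¹.
Each option:
  A. [m²·s⁻²·K⁻¹] · [kg·mol⁻¹] = kg·m²·s⁻²·K⁻¹·mol⁻¹
  B. W = J·s⁻¹ = kg·m²·s⁻³
  C. J·mol⁻¹ = N·m·mol⁻¹ = kg·m²·s⁻²·mol⁻¹
  D. kg·m²·s⁻¹
  E. kg·m²·s⁻²·K⁻¹  ← same
Only E. matches kg·m²·s⁻²·K⁻¹.

E.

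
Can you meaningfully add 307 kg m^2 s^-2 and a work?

Expand each in SI base units:
  307 kg m^2 s^-2:  kg·m²·s⁻²
  a work:  [work] = kg·m²·s⁻²
Both are kg·m²·s⁻², so they have the same dimensions and can be added.

Yes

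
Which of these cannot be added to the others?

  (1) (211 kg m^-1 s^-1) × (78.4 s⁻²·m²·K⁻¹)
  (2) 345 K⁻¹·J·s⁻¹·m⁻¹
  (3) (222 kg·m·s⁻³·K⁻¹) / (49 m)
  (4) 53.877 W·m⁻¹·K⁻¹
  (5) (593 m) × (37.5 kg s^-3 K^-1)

In SI base units:
  (1) [kg·m⁻¹·s⁻¹] · [m²·s⁻²·K⁻¹] = kg·m·s⁻³·K⁻¹
  (2) J·s⁻¹·m⁻¹·K⁻¹ = N·m·s⁻¹·m⁻¹·K⁻¹ = kg·m·s⁻³·K⁻¹
  (3) [kg·m·s⁻³·K⁻¹] / [m] = kg·s⁻³·K⁻¹
  (4) W·m⁻¹·K⁻¹ = J·s⁻¹·m⁻¹·K⁻¹ = kg·m·s⁻³·K⁻¹
  (5) [m] · [kg·s⁻³·K⁻¹] = kg·m·s⁻³·K⁻¹
All reduce to kg·m·s⁻³·K⁻¹ except (3), which is kg·s⁻³·K⁻¹.

(3)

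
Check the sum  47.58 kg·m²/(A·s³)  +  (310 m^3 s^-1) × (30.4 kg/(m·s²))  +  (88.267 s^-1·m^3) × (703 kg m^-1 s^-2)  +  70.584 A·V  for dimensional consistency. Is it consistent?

Reduce each to base SI dimensions:
  47.58 kg·m²/(A·s³):  kg·m²·s⁻³·A⁻¹
  (310 m^3 s^-1) × (30.4 kg/(m·s²)):  [m³·s⁻¹] · [kg·m⁻¹·s⁻²] = kg·m²·s⁻³
  (88.267 s^-1·m^3) × (703 kg m^-1 s^-2):  [m³·s⁻¹] · [kg·m⁻¹·s⁻²] = kg·m²·s⁻³
  70.584 A·V:  V·A = J·C⁻¹·A = kg·m²·s⁻³
The terms do not share a single dimension (kg·m²·s⁻³ vs kg·m²·s⁻³·A⁻¹).

No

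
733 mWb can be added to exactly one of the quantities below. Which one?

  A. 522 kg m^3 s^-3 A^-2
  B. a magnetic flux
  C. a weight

B.

Reference: Wb = V·s = kg·m²·s⁻²·A⁻¹.
Each option:
  A. kg·m³·s⁻³·A⁻²
  B. [magnetic flux] = kg·m²·s⁻²·A⁻¹  ← same
  C. [weight] = kg·m·s⁻²
Only B. matches kg·m²·s⁻²·A⁻¹.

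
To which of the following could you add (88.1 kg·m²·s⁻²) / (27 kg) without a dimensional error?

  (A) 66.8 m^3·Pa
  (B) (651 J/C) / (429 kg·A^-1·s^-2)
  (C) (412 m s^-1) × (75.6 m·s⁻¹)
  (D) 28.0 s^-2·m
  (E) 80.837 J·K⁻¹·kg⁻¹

Reference: [kg·m²·s⁻²] / [kg] = m²·s⁻².
Each option:
  (A) Pa·m³ = N·m⁻²·m³ = kg·m²·s⁻²
  (B) [kg·m²·s⁻³·A⁻¹] / [kg·s⁻²·A⁻¹] = m²·s⁻¹
  (C) [m·s⁻¹] · [m·s⁻¹] = m²·s⁻²  ← same
  (D) m·s⁻²
  (E) J·kg⁻¹·K⁻¹ = N·m·kg⁻¹·K⁻¹ = m²·s⁻²·K⁻¹
Only (C) matches m²·s⁻².

(C)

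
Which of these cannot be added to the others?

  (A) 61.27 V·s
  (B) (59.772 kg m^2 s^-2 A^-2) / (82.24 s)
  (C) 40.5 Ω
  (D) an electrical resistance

(A)

Reduce each to base SI dimensions:
  (A) V·s = J·C⁻¹·s = kg·m²·s⁻²·A⁻¹
  (B) [kg·m²·s⁻²·A⁻²] / [s] = kg·m²·s⁻³·A⁻²
  (C) Ω = V·A⁻¹ = kg·m²·s⁻³·A⁻²
  (D) [electrical resistance] = kg·m²·s⁻³·A⁻²
All reduce to kg·m²·s⁻³·A⁻² except (A), which is kg·m²·s⁻²·A⁻¹.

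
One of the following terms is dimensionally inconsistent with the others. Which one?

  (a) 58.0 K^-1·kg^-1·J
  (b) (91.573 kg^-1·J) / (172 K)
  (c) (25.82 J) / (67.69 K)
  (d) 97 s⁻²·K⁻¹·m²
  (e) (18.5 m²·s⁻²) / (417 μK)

Work out the base dimensions of each:
  (a) J·kg⁻¹·K⁻¹ = N·m·kg⁻¹·K⁻¹ = m²·s⁻²·K⁻¹
  (b) [m²·s⁻²] / [K] = m²·s⁻²·K⁻¹
  (c) [kg·m²·s⁻²] / [K] = kg·m²·s⁻²·K⁻¹
  (d) m²·s⁻²·K⁻¹
  (e) [m²·s⁻²] / [K] = m²·s⁻²·K⁻¹
All reduce to m²·s⁻²·K⁻¹ except (c), which is kg·m²·s⁻²·K⁻¹.

(c)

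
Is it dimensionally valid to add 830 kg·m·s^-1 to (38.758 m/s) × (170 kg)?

Reduce each to base SI dimensions:
  830 kg·m·s^-1:  kg·m·s⁻¹
  (38.758 m/s) × (170 kg):  [m·s⁻¹] · [kg] = kg·m·s⁻¹
Both are kg·m·s⁻¹, so they have the same dimensions and can be added.

Yes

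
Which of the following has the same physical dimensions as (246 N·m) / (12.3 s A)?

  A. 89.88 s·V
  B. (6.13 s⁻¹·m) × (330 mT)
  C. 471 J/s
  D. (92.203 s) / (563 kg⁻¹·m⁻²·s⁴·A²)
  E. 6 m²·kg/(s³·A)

E.

Reference: [kg·m²·s⁻²] / [s·A] = kg·m²·s⁻³·A⁻¹.
Each option:
  A. V·s = J·C⁻¹·s = kg·m²·s⁻²·A⁻¹
  B. [m·s⁻¹] · [kg·s⁻²·A⁻¹] = kg·m·s⁻³·A⁻¹
  C. J·s⁻¹ = N·m·s⁻¹ = kg·m²·s⁻³
  D. [s] / [kg⁻¹·m⁻²·s⁴·A²] = kg·m²·s⁻³·A⁻²
  E. kg·m²·s⁻³·A⁻¹  ← same
Only E. matches kg·m²·s⁻³·A⁻¹.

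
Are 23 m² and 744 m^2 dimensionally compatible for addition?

Yes

Expand each in SI base units:
  23 m²:  m²
  744 m^2:  m²
Both are m², so they have the same dimensions and can be added.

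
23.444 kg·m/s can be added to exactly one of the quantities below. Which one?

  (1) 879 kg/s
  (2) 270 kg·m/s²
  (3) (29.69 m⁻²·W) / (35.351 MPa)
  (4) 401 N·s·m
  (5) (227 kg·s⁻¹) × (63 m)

(5)

Reference: kg·m·s⁻¹.
Each option:
  (1) kg·s⁻¹
  (2) kg·m·s⁻²
  (3) [kg·s⁻³] / [kg·m⁻¹·s⁻²] = m·s⁻¹
  (4) N·m·s = kg·m·s⁻²·m·s = kg·m²·s⁻¹
  (5) [kg·s⁻¹] · [m] = kg·m·s⁻¹  ← same
Only (5) matches kg·m·s⁻¹.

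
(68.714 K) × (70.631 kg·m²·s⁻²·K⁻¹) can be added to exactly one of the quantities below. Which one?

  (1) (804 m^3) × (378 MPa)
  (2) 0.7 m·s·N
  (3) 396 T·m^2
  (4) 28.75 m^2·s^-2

(1)

Reference: [K] · [kg·m²·s⁻²·K⁻¹] = kg·m²·s⁻².
Each option:
  (1) [m³] · [kg·m⁻¹·s⁻²] = kg·m²·s⁻²  ← same
  (2) N·m·s = kg·m·s⁻²·m·s = kg·m²·s⁻¹
  (3) T·m² = Wb·m⁻²·m² = kg·m²·s⁻²·A⁻¹
  (4) m²·s⁻²
Only (1) matches kg·m²·s⁻².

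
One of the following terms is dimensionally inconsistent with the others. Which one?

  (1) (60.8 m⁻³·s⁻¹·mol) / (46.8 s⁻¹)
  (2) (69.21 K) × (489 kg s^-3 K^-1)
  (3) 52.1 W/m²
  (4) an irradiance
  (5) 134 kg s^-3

(1)

Expand each in SI base units:
  (1) [m⁻³·s⁻¹·mol] / [s⁻¹] = m⁻³·mol
  (2) [K] · [kg·s⁻³·K⁻¹] = kg·s⁻³
  (3) W·m⁻² = J·s⁻¹·m⁻² = kg·s⁻³
  (4) [irradiance] = kg·s⁻³
  (5) kg·s⁻³
All reduce to kg·s⁻³ except (1), which is m⁻³·mol.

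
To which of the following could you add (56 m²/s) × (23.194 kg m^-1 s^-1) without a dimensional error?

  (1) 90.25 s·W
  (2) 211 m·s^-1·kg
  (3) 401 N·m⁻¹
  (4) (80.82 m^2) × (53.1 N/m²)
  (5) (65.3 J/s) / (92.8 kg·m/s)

(4)

Reference: [m²·s⁻¹] · [kg·m⁻¹·s⁻¹] = kg·m·s⁻².
Each option:
  (1) W·s = J·s⁻¹·s = kg·m²·s⁻²
  (2) kg·m·s⁻¹
  (3) N·m⁻¹ = kg·m·s⁻²·m⁻¹ = kg·s⁻²
  (4) [m²] · [kg·m⁻¹·s⁻²] = kg·m·s⁻²  ← same
  (5) [kg·m²·s⁻³] / [kg·m·s⁻¹] = m·s⁻²
Only (4) matches kg·m·s⁻².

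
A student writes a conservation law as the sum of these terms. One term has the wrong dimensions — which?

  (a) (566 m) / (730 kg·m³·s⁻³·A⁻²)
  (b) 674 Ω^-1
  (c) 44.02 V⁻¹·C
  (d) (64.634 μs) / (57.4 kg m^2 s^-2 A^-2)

(c)

Reduce each to base SI dimensions:
  (a) [m] / [kg·m³·s⁻³·A⁻²] = kg⁻¹·m⁻²·s³·A²
  (b) Ω⁻¹ = (V·A⁻¹)⁻¹ = kg⁻¹·m⁻²·s³·A²
  (c) C·V⁻¹ = s·A·(J·C⁻¹)⁻¹ = kg⁻¹·m⁻²·s⁴·A²
  (d) [s] / [kg·m²·s⁻²·A⁻²] = kg⁻¹·m⁻²·s³·A²
All reduce to kg⁻¹·m⁻²·s³·A² except (c), which is kg⁻¹·m⁻²·s⁴·A².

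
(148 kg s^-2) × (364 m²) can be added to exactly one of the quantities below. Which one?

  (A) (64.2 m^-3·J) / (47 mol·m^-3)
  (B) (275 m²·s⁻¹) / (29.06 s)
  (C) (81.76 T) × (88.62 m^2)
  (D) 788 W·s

(D)

Reference: [kg·s⁻²] · [m²] = kg·m²·s⁻².
Each option:
  (A) [kg·m⁻¹·s⁻²] / [m⁻³·mol] = kg·m²·s⁻²·mol⁻¹
  (B) [m²·s⁻¹] / [s] = m²·s⁻²
  (C) [kg·s⁻²·A⁻¹] · [m²] = kg·m²·s⁻²·A⁻¹
  (D) W·s = J·s⁻¹·s = kg·m²·s⁻²  ← same
Only (D) matches kg·m²·s⁻².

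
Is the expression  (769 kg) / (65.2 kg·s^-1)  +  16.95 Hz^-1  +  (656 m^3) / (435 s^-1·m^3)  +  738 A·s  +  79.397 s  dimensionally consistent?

No

Expand each in SI base units:
  (769 kg) / (65.2 kg·s^-1):  [kg] / [kg·s⁻¹] = s
  16.95 Hz^-1:  Hz⁻¹ = (s⁻¹)⁻¹ = s
  (656 m^3) / (435 s^-1·m^3):  [m³] / [m³·s⁻¹] = s
  738 A·s:  A·s = s·A
  79.397 s:  s
The terms do not share a single dimension (s vs s·A).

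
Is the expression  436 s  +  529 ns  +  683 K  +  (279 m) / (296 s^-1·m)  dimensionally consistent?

No

In SI base units:
  436 s:  s
  529 ns:  s
  683 K:  K
  (279 m) / (296 s^-1·m):  [m] / [m·s⁻¹] = s
The terms do not share a single dimension (K vs s).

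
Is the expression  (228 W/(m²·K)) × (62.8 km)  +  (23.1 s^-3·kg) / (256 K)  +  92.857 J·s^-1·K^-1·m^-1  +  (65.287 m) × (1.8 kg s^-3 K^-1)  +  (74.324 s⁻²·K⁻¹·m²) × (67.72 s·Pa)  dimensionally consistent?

No

Work out the base dimensions of each:
  (228 W/(m²·K)) × (62.8 km):  [kg·s⁻³·K⁻¹] · [m] = kg·m·s⁻³·K⁻¹
  (23.1 s^-3·kg) / (256 K):  [kg·s⁻³] / [K] = kg·s⁻³·K⁻¹
  92.857 J·s^-1·K^-1·m^-1:  J·s⁻¹·m⁻¹·K⁻¹ = N·m·s⁻¹·m⁻¹·K⁻¹ = kg·m·s⁻³·K⁻¹
  (65.287 m) × (1.8 kg s^-3 K^-1):  [m] · [kg·s⁻³·K⁻¹] = kg·m·s⁻³·K⁻¹
  (74.324 s⁻²·K⁻¹·m²) × (67.72 s·Pa):  [m²·s⁻²·K⁻¹] · [kg·m⁻¹·s⁻¹] = kg·m·s⁻³·K⁻¹
The terms do not share a single dimension (kg·m·s⁻³·K⁻¹ vs kg·s⁻³·K⁻¹).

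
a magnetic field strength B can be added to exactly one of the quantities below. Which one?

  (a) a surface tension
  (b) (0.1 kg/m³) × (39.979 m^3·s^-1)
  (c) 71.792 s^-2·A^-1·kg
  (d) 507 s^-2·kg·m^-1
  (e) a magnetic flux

Reference: [magnetic field strength B] = kg·s⁻²·A⁻¹.
Each option:
  (a) [surface tension] = kg·s⁻²
  (b) [kg·m⁻³] · [m³·s⁻¹] = kg·s⁻¹
  (c) kg·s⁻²·A⁻¹  ← same
  (d) kg·m⁻¹·s⁻²
  (e) [magnetic flux] = kg·m²·s⁻²·A⁻¹
Only (c) matches kg·s⁻²·A⁻¹.

(c)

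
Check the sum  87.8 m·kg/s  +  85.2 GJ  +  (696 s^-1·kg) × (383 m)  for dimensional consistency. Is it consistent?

Expand each in SI base units:
  87.8 m·kg/s:  kg·m·s⁻¹
  85.2 GJ:  J = N·m = kg·m²·s⁻²
  (696 s^-1·kg) × (383 m):  [kg·s⁻¹] · [m] = kg·m·s⁻¹
The terms do not share a single dimension (kg·m²·s⁻² vs kg·m·s⁻¹).

No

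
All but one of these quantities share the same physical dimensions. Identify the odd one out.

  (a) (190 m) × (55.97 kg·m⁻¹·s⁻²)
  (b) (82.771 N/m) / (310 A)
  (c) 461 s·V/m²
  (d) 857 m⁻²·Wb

(a)

Expand each in SI base units:
  (a) [m] · [kg·m⁻¹·s⁻²] = kg·s⁻²
  (b) [kg·s⁻²] / [A] = kg·s⁻²·A⁻¹
  (c) V·s·m⁻² = J·C⁻¹·s·m⁻² = kg·s⁻²·A⁻¹
  (d) Wb·m⁻² = V·s·m⁻² = kg·s⁻²·A⁻¹
All reduce to kg·s⁻²·A⁻¹ except (a), which is kg·s⁻².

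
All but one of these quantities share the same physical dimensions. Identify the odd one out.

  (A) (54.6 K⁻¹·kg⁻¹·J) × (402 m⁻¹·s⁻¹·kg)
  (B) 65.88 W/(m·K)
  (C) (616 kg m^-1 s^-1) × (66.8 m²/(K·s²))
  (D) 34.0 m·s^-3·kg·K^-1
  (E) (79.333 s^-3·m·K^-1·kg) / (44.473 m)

In SI base units:
  (A) [m²·s⁻²·K⁻¹] · [kg·m⁻¹·s⁻¹] = kg·m·s⁻³·K⁻¹
  (B) W·m⁻¹·K⁻¹ = J·s⁻¹·m⁻¹·K⁻¹ = kg·m·s⁻³·K⁻¹
  (C) [kg·m⁻¹·s⁻¹] · [m²·s⁻²·K⁻¹] = kg·m·s⁻³·K⁻¹
  (D) kg·m·s⁻³·K⁻¹
  (E) [kg·m·s⁻³·K⁻¹] / [m] = kg·s⁻³·K⁻¹
All reduce to kg·m·s⁻³·K⁻¹ except (E), which is kg·s⁻³·K⁻¹.

(E)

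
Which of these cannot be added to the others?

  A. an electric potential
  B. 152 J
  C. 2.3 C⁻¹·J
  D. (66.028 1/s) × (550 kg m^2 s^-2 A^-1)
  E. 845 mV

B.

Work out the base dimensions of each:
  A. [electric potential] = kg·m²·s⁻³·A⁻¹
  B. J = N·m = kg·m²·s⁻²
  C. J·C⁻¹ = N·m·(s·A)⁻¹ = kg·m²·s⁻³·A⁻¹
  D. [s⁻¹] · [kg·m²·s⁻²·A⁻¹] = kg·m²·s⁻³·A⁻¹
  E. V = J·C⁻¹ = kg·m²·s⁻³·A⁻¹
All reduce to kg·m²·s⁻³·A⁻¹ except B., which is kg·m²·s⁻².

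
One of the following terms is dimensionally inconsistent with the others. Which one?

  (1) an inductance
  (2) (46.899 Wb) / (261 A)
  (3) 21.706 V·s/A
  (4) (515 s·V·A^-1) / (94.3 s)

(4)

Work out the base dimensions of each:
  (1) [inductance] = kg·m²·s⁻²·A⁻²
  (2) [kg·m²·s⁻²·A⁻¹] / [A] = kg·m²·s⁻²·A⁻²
  (3) V·s·A⁻¹ = J·C⁻¹·s·A⁻¹ = kg·m²·s⁻²·A⁻²
  (4) [kg·m²·s⁻²·A⁻²] / [s] = kg·m²·s⁻³·A⁻²
All reduce to kg·m²·s⁻²·A⁻² except (4), which is kg·m²·s⁻³·A⁻².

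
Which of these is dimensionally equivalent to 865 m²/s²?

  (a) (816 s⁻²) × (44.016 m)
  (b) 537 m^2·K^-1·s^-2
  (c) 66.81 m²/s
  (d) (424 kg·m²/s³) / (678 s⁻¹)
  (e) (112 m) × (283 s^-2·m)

(e)

Reference: m²·s⁻².
Each option:
  (a) [s⁻²] · [m] = m·s⁻²
  (b) m²·s⁻²·K⁻¹
  (c) m²·s⁻¹
  (d) [kg·m²·s⁻³] / [s⁻¹] = kg·m²·s⁻²
  (e) [m] · [m·s⁻²] = m²·s⁻²  ← same
Only (e) matches m²·s⁻².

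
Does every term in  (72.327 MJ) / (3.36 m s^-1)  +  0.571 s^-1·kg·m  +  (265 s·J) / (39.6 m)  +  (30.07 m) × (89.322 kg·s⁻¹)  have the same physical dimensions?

Reduce each to base SI dimensions:
  (72.327 MJ) / (3.36 m s^-1):  [kg·m²·s⁻²] / [m·s⁻¹] = kg·m·s⁻¹
  0.571 s^-1·kg·m:  kg·m·s⁻¹
  (265 s·J) / (39.6 m):  [kg·m²·s⁻¹] / [m] = kg·m·s⁻¹
  (30.07 m) × (89.322 kg·s⁻¹):  [m] · [kg·s⁻¹] = kg·m·s⁻¹
Every term reduces to kg·m·s⁻¹.

Yes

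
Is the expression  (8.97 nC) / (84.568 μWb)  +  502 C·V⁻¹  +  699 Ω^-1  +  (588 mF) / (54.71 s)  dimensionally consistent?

Expand each in SI base units:
  (8.97 nC) / (84.568 μWb):  [s·A] / [kg·m²·s⁻²·A⁻¹] = kg⁻¹·m⁻²·s³·A²
  502 C·V⁻¹:  C·V⁻¹ = s·A·(J·C⁻¹)⁻¹ = kg⁻¹·m⁻²·s⁴·A²
  699 Ω^-1:  Ω⁻¹ = (V·A⁻¹)⁻¹ = kg⁻¹·m⁻²·s³·A²
  (588 mF) / (54.71 s):  [kg⁻¹·m⁻²·s⁴·A²] / [s] = kg⁻¹·m⁻²·s³·A²
The terms do not share a single dimension (kg⁻¹·m⁻²·s³·A² vs kg⁻¹·m⁻²·s⁴·A²).

No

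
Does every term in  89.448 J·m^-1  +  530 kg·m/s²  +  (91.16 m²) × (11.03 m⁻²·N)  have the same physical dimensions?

Yes

Reduce each to base SI dimensions:
  89.448 J·m^-1:  J·m⁻¹ = N·m·m⁻¹ = kg·m·s⁻²
  530 kg·m/s²:  kg·m·s⁻²
  (91.16 m²) × (11.03 m⁻²·N):  [m²] · [kg·m⁻¹·s⁻²] = kg·m·s⁻²
Every term reduces to kg·m·s⁻².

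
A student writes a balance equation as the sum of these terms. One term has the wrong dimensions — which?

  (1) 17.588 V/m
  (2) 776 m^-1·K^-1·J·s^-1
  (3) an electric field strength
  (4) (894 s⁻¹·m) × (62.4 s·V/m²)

(2)

In SI base units:
  (1) V·m⁻¹ = J·C⁻¹·m⁻¹ = kg·m·s⁻³·A⁻¹
  (2) J·s⁻¹·m⁻¹·K⁻¹ = N·m·s⁻¹·m⁻¹·K⁻¹ = kg·m·s⁻³·K⁻¹
  (3) [electric field strength] = kg·m·s⁻³·A⁻¹
  (4) [m·s⁻¹] · [kg·s⁻²·A⁻¹] = kg·m·s⁻³·A⁻¹
All reduce to kg·m·s⁻³·A⁻¹ except (2), which is kg·m·s⁻³·K⁻¹.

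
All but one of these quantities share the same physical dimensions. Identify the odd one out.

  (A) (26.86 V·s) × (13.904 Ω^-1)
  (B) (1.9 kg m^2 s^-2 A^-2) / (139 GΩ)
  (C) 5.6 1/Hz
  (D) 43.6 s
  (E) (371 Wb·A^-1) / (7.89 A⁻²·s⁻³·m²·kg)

(A)

Work out the base dimensions of each:
  (A) [kg·m²·s⁻²·A⁻¹] · [kg⁻¹·m⁻²·s³·A²] = s·A
  (B) [kg·m²·s⁻²·A⁻²] / [kg·m²·s⁻³·A⁻²] = s
  (C) Hz⁻¹ = (s⁻¹)⁻¹ = s
  (D) s
  (E) [kg·m²·s⁻²·A⁻²] / [kg·m²·s⁻³·A⁻²] = s
All reduce to s except (A), which is s·A.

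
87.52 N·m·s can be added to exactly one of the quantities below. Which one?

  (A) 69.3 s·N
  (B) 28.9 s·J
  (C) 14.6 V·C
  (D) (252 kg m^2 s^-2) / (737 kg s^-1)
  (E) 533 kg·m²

(B)

Reference: N·m·s = kg·m·s⁻²·m·s = kg·m²·s⁻¹.
Each option:
  (A) N·s = kg·m·s⁻²·s = kg·m·s⁻¹
  (B) J·s = N·m·s = kg·m²·s⁻¹  ← same
  (C) C·V = s·A·J·C⁻¹ = kg·m²·s⁻²
  (D) [kg·m²·s⁻²] / [kg·s⁻¹] = m²·s⁻¹
  (E) kg·m²
Only (B) matches kg·m²·s⁻¹.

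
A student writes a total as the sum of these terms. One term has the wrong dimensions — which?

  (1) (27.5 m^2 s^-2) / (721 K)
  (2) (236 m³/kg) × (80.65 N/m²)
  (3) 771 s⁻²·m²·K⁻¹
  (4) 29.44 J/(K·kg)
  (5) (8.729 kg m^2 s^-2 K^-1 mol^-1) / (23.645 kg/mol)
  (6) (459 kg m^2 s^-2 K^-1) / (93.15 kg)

Work out the base dimensions of each:
  (1) [m²·s⁻²] / [K] = m²·s⁻²·K⁻¹
  (2) [kg⁻¹·m³] · [kg·m⁻¹·s⁻²] = m²·s⁻²
  (3) m²·s⁻²·K⁻¹
  (4) J·kg⁻¹·K⁻¹ = N·m·kg⁻¹·K⁻¹ = m²·s⁻²·K⁻¹
  (5) [kg·m²·s⁻²·K⁻¹·mol⁻¹] / [kg·mol⁻¹] = m²·s⁻²·K⁻¹
  (6) [kg·m²·s⁻²·K⁻¹] / [kg] = m²·s⁻²·K⁻¹
All reduce to m²·s⁻²·K⁻¹ except (2), which is m²·s⁻².

(2)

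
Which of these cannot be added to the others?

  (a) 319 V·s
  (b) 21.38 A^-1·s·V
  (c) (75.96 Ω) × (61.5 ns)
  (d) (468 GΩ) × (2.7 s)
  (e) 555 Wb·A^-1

(a)

Dimensions:
  (a) V·s = J·C⁻¹·s = kg·m²·s⁻²·A⁻¹
  (b) V·s·A⁻¹ = J·C⁻¹·s·A⁻¹ = kg·m²·s⁻²·A⁻²
  (c) [kg·m²·s⁻³·A⁻²] · [s] = kg·m²·s⁻²·A⁻²
  (d) [kg·m²·s⁻³·A⁻²] · [s] = kg·m²·s⁻²·A⁻²
  (e) Wb·A⁻¹ = V·s·A⁻¹ = kg·m²·s⁻²·A⁻²
All reduce to kg·m²·s⁻²·A⁻² except (a), which is kg·m²·s⁻²·A⁻¹.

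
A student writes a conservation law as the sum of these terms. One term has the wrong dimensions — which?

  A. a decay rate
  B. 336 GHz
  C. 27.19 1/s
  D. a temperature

Dimensions:
  A. [decay rate] = s⁻¹
  B. Hz = s⁻¹
  C. s⁻¹
  D. [temperature] = K
All reduce to s⁻¹ except D., which is K.

D.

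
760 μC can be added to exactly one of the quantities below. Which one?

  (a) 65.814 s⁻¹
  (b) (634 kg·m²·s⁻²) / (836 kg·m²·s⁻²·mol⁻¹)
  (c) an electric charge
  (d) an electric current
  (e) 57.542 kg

Reference: C = s·A.
Each option:
  (a) s⁻¹
  (b) [kg·m²·s⁻²] / [kg·m²·s⁻²·mol⁻¹] = mol
  (c) [electric charge] = s·A  ← same
  (d) [electric current] = A
  (e) kg
Only (c) matches s·A.

(c)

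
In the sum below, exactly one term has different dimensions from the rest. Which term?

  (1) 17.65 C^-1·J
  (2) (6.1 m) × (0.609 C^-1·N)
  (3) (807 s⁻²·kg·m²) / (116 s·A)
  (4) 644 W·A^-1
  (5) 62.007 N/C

Work out the base dimensions of each:
  (1) J·C⁻¹ = N·m·(s·A)⁻¹ = kg·m²·s⁻³·A⁻¹
  (2) [m] · [kg·m·s⁻³·A⁻¹] = kg·m²·s⁻³·A⁻¹
  (3) [kg·m²·s⁻²] / [s·A] = kg·m²·s⁻³·A⁻¹
  (4) W·A⁻¹ = J·s⁻¹·A⁻¹ = kg·m²·s⁻³·A⁻¹
  (5) N·C⁻¹ = kg·m·s⁻²·(s·A)⁻¹ = kg·m·s⁻³·A⁻¹
All reduce to kg·m²·s⁻³·A⁻¹ except (5), which is kg·m·s⁻³·A⁻¹.

(5)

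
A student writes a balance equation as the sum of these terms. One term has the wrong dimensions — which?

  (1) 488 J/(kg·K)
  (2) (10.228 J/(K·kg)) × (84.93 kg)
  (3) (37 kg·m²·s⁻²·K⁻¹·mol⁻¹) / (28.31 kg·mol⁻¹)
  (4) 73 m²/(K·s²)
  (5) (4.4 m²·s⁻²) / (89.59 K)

Expand each in SI base units:
  (1) J·kg⁻¹·K⁻¹ = N·m·kg⁻¹·K⁻¹ = m²·s⁻²·K⁻¹
  (2) [m²·s⁻²·K⁻¹] · [kg] = kg·m²·s⁻²·K⁻¹
  (3) [kg·m²·s⁻²·K⁻¹·mol⁻¹] / [kg·mol⁻¹] = m²·s⁻²·K⁻¹
  (4) m²·s⁻²·K⁻¹
  (5) [m²·s⁻²] / [K] = m²·s⁻²·K⁻¹
All reduce to m²·s⁻²·K⁻¹ except (2), which is kg·m²·s⁻²·K⁻¹.

(2)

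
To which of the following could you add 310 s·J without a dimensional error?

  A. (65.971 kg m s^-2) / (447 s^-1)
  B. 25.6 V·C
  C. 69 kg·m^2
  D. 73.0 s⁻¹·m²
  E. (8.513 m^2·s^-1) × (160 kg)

E.

Reference: J·s = N·m·s = kg·m²·s⁻¹.
Each option:
  A. [kg·m·s⁻²] / [s⁻¹] = kg·m·s⁻¹
  B. C·V = s·A·J·C⁻¹ = kg·m²·s⁻²
  C. kg·m²
  D. m²·s⁻¹
  E. [m²·s⁻¹] · [kg] = kg·m²·s⁻¹  ← same
Only E. matches kg·m²·s⁻¹.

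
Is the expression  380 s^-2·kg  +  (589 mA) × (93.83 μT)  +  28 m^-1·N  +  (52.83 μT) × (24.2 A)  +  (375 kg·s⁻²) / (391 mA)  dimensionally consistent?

Work out the base dimensions of each:
  380 s^-2·kg:  kg·s⁻²
  (589 mA) × (93.83 μT):  [A] · [kg·s⁻²·A⁻¹] = kg·s⁻²
  28 m^-1·N:  N·m⁻¹ = kg·m·s⁻²·m⁻¹ = kg·s⁻²
  (52.83 μT) × (24.2 A):  [kg·s⁻²·A⁻¹] · [A] = kg·s⁻²
  (375 kg·s⁻²) / (391 mA):  [kg·s⁻²] / [A] = kg·s⁻²·A⁻¹
The terms do not share a single dimension (kg·s⁻² vs kg·s⁻²·A⁻¹).

No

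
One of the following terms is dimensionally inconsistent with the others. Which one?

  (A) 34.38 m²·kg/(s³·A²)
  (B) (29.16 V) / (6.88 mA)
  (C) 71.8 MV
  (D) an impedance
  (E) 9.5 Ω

Work out the base dimensions of each:
  (A) kg·m²·s⁻³·A⁻²
  (B) [kg·m²·s⁻³·A⁻¹] / [A] = kg·m²·s⁻³·A⁻²
  (C) V = J·C⁻¹ = kg·m²·s⁻³·A⁻¹
  (D) [impedance] = kg·m²·s⁻³·A⁻²
  (E) Ω = V·A⁻¹ = kg·m²·s⁻³·A⁻²
All reduce to kg·m²·s⁻³·A⁻² except (C), which is kg·m²·s⁻³·A⁻¹.

(C)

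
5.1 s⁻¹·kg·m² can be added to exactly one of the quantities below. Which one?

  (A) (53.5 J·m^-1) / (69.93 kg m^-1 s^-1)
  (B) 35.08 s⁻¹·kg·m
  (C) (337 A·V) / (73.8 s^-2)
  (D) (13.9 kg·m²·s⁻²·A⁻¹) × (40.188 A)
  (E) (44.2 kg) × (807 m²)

(C)

Reference: kg·m²·s⁻¹.
Each option:
  (A) [kg·m·s⁻²] / [kg·m⁻¹·s⁻¹] = m²·s⁻¹
  (B) kg·m·s⁻¹
  (C) [kg·m²·s⁻³] / [s⁻²] = kg·m²·s⁻¹  ← same
  (D) [kg·m²·s⁻²·A⁻¹] · [A] = kg·m²·s⁻²
  (E) [kg] · [m²] = kg·m²
Only (C) matches kg·m²·s⁻¹.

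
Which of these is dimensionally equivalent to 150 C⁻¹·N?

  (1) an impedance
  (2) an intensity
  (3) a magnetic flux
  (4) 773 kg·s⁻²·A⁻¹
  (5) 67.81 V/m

(5)

Reference: N·C⁻¹ = kg·m·s⁻²·(s·A)⁻¹ = kg·m·s⁻³·A⁻¹.
Each option:
  (1) [impedance] = kg·m²·s⁻³·A⁻²
  (2) [intensity] = kg·s⁻³
  (3) [magnetic flux] = kg·m²·s⁻²·A⁻¹
  (4) kg·s⁻²·A⁻¹
  (5) V·m⁻¹ = J·C⁻¹·m⁻¹ = kg·m·s⁻³·A⁻¹  ← same
Only (5) matches kg·m·s⁻³·A⁻¹.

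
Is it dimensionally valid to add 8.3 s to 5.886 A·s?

No

Expand each in SI base units:
  8.3 s:  s
  5.886 A·s:  A·s = s·A
s ≠ s·A, so they cannot be added.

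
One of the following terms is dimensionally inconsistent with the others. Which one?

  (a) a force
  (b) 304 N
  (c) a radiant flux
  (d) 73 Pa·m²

(c)

In SI base units:
  (a) [force] = kg·m·s⁻²
  (b) N = kg·m·s⁻²
  (c) [radiant flux] = kg·m²·s⁻³
  (d) Pa·m² = N·m⁻²·m² = kg·m·s⁻²
All reduce to kg·m·s⁻² except (c), which is kg·m²·s⁻³.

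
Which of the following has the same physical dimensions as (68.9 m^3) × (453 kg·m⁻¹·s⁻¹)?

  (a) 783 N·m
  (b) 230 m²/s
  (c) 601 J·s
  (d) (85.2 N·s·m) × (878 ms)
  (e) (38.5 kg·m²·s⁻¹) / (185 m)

Reference: [m³] · [kg·m⁻¹·s⁻¹] = kg·m²·s⁻¹.
Each option:
  (a) N·m = kg·m·s⁻²·m = kg·m²·s⁻²
  (b) m²·s⁻¹
  (c) J·s = N·m·s = kg·m²·s⁻¹  ← same
  (d) [kg·m²·s⁻¹] · [s] = kg·m²
  (e) [kg·m²·s⁻¹] / [m] = kg·m·s⁻¹
Only (c) matches kg·m²·s⁻¹.

(c)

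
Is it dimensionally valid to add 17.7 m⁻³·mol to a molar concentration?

Dimensions:
  17.7 m⁻³·mol:  m⁻³·mol
  a molar concentration:  [molar concentration] = m⁻³·mol
Both are m⁻³·mol, so they have the same dimensions and can be added.

Yes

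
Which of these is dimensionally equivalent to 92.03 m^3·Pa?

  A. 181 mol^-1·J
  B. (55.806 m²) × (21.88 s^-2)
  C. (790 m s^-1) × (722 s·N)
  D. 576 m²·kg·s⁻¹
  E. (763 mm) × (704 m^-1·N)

C.

Reference: Pa·m³ = N·m⁻²·m³ = kg·m²·s⁻².
Each option:
  A. J·mol⁻¹ = N·m·mol⁻¹ = kg·m²·s⁻²·mol⁻¹
  B. [m²] · [s⁻²] = m²·s⁻²
  C. [m·s⁻¹] · [kg·m·s⁻¹] = kg·m²·s⁻²  ← same
  D. kg·m²·s⁻¹
  E. [m] · [kg·s⁻²] = kg·m·s⁻²
Only C. matches kg·m²·s⁻².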